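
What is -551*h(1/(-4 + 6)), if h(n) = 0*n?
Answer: 0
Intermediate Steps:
h(n) = 0
-551*h(1/(-4 + 6)) = -551*0 = 0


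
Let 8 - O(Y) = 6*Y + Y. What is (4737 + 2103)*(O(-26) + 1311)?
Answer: 10266840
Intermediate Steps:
O(Y) = 8 - 7*Y (O(Y) = 8 - (6*Y + Y) = 8 - 7*Y)
(4737 + 2103)*(O(-26) + 1311) = (4737 + 2103)*((8 - 7*(-26)) + 1311) = 6840*((8 + 182) + 1311) = 6840*(190 + 1311) = 6840*1501 = 10266840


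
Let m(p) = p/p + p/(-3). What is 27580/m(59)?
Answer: -2955/2 ≈ -1477.5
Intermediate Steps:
m(p) = 1 - p/3 (m(p) = 1 + p*(-⅓) = 1 - p/3)
27580/m(59) = 27580/(1 - ⅓*59) = 27580/(1 - 59/3) = 27580/(-56/3) = 27580*(-3/56) = -2955/2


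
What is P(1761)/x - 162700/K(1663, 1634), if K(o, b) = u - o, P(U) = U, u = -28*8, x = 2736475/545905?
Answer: 451854123767/1032745665 ≈ 437.53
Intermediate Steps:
x = 547295/109181 (x = 2736475*(1/545905) = 547295/109181 ≈ 5.0127)
u = -224
K(o, b) = -224 - o
P(1761)/x - 162700/K(1663, 1634) = 1761/(547295/109181) - 162700/(-224 - 1*1663) = 1761*(109181/547295) - 162700/(-224 - 1663) = 192267741/547295 - 162700/(-1887) = 192267741/547295 - 162700*(-1/1887) = 192267741/547295 + 162700/1887 = 451854123767/1032745665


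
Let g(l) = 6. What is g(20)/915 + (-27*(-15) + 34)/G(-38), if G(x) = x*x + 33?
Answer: 136849/450485 ≈ 0.30378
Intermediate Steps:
G(x) = 33 + x² (G(x) = x² + 33 = 33 + x²)
g(20)/915 + (-27*(-15) + 34)/G(-38) = 6/915 + (-27*(-15) + 34)/(33 + (-38)²) = 6*(1/915) + (405 + 34)/(33 + 1444) = 2/305 + 439/1477 = 136849/450485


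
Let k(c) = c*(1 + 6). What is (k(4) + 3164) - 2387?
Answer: 805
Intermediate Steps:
k(c) = 7*c (k(c) = c*7 = 7*c)
(k(4) + 3164) - 2387 = (7*4 + 3164) - 2387 = (28 + 3164) - 2387 = 3192 - 2387 = 805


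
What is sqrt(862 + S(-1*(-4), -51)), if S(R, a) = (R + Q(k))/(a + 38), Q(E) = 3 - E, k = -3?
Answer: 6*sqrt(4043)/13 ≈ 29.347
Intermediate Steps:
S(R, a) = (6 + R)/(38 + a) (S(R, a) = (R + (3 - 1*(-3)))/(a + 38) = (R + (3 + 3))/(38 + a) = (R + 6)/(38 + a) = (6 + R)/(38 + a))
sqrt(862 + S(-1*(-4), -51)) = sqrt(862 + (6 - 1*(-4))/(38 - 51)) = sqrt(862 + (6 + 4)/(-13)) = sqrt(862 - 1/13*10) = sqrt(862 - 10/13) = sqrt(11196/13) = 6*sqrt(4043)/13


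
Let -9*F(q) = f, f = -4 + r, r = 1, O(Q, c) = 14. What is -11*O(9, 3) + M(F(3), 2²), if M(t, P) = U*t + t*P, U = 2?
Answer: -152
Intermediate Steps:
f = -3 (f = -4 + 1 = -3)
F(q) = ⅓ (F(q) = -⅑*(-3) = ⅓)
M(t, P) = 2*t + P*t (M(t, P) = 2*t + t*P = 2*t + P*t)
-11*O(9, 3) + M(F(3), 2²) = -11*14 + (2 + 2²)/3 = -154 + (2 + 4)/3 = -154 + (⅓)*6 = -154 + 2 = -152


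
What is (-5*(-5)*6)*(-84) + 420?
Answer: -12180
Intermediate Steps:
(-5*(-5)*6)*(-84) + 420 = (25*6)*(-84) + 420 = 150*(-84) + 420 = -12600 + 420 = -12180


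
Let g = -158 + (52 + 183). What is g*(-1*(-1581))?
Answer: 121737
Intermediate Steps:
g = 77 (g = -158 + 235 = 77)
g*(-1*(-1581)) = 77*(-1*(-1581)) = 77*1581 = 121737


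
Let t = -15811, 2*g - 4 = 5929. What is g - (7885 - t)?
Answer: -41459/2 ≈ -20730.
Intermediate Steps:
g = 5933/2 (g = 2 + (½)*5929 = 2 + 5929/2 = 5933/2 ≈ 2966.5)
g - (7885 - t) = 5933/2 - (7885 - 1*(-15811)) = 5933/2 - (7885 + 15811) = 5933/2 - 1*23696 = 5933/2 - 23696 = -41459/2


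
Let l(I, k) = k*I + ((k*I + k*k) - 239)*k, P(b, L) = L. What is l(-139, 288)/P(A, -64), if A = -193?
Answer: -191403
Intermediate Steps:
l(I, k) = I*k + k*(-239 + k² + I*k) (l(I, k) = I*k + ((I*k + k²) - 239)*k = I*k + ((k² + I*k) - 239)*k = I*k + (-239 + k² + I*k)*k = I*k + k*(-239 + k² + I*k))
l(-139, 288)/P(A, -64) = (288*(-239 - 139 + 288² - 139*288))/(-64) = (288*(-239 - 139 + 82944 - 40032))*(-1/64) = (288*42534)*(-1/64) = 12249792*(-1/64) = -191403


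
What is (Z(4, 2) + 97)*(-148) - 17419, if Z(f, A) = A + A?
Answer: -32367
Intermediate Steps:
Z(f, A) = 2*A
(Z(4, 2) + 97)*(-148) - 17419 = (2*2 + 97)*(-148) - 17419 = (4 + 97)*(-148) - 17419 = 101*(-148) - 17419 = -14948 - 17419 = -32367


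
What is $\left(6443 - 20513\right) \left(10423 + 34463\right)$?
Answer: $-631546020$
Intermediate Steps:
$\left(6443 - 20513\right) \left(10423 + 34463\right) = \left(-14070\right) 44886 = -631546020$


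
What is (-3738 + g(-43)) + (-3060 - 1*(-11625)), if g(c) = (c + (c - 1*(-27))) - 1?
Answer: 4767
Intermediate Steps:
g(c) = 26 + 2*c (g(c) = (c + (c + 27)) - 1 = (c + (27 + c)) - 1 = (27 + 2*c) - 1 = 26 + 2*c)
(-3738 + g(-43)) + (-3060 - 1*(-11625)) = (-3738 + (26 + 2*(-43))) + (-3060 - 1*(-11625)) = (-3738 + (26 - 86)) + (-3060 + 11625) = (-3738 - 60) + 8565 = -3798 + 8565 = 4767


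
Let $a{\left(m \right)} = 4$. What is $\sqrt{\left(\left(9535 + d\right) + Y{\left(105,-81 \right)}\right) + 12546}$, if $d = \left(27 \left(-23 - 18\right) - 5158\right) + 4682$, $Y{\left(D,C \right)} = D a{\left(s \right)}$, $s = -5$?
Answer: $\sqrt{20918} \approx 144.63$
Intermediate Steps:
$Y{\left(D,C \right)} = 4 D$ ($Y{\left(D,C \right)} = D 4 = 4 D$)
$d = -1583$ ($d = \left(27 \left(-41\right) - 5158\right) + 4682 = \left(-1107 - 5158\right) + 4682 = -6265 + 4682 = -1583$)
$\sqrt{\left(\left(9535 + d\right) + Y{\left(105,-81 \right)}\right) + 12546} = \sqrt{\left(\left(9535 - 1583\right) + 4 \cdot 105\right) + 12546} = \sqrt{\left(7952 + 420\right) + 12546} = \sqrt{8372 + 12546} = \sqrt{20918}$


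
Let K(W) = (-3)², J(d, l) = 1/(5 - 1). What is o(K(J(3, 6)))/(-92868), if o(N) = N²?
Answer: -27/30956 ≈ -0.00087221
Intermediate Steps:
J(d, l) = ¼ (J(d, l) = 1/4 = ¼)
K(W) = 9
o(K(J(3, 6)))/(-92868) = 9²/(-92868) = 81*(-1/92868) = -27/30956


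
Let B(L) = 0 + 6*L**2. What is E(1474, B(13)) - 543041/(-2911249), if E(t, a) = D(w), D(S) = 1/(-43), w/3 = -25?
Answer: 20439514/125183707 ≈ 0.16328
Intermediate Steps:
w = -75 (w = 3*(-25) = -75)
B(L) = 6*L**2
D(S) = -1/43
E(t, a) = -1/43
E(1474, B(13)) - 543041/(-2911249) = -1/43 - 543041/(-2911249) = -1/43 - 543041*(-1/2911249) = -1/43 + 543041/2911249 = 20439514/125183707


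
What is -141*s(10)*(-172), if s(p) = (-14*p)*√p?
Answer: -3395280*√10 ≈ -1.0737e+7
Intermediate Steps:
s(p) = -14*p^(3/2)
-141*s(10)*(-172) = -(-1974)*10^(3/2)*(-172) = -(-1974)*10*√10*(-172) = -(-19740)*√10*(-172) = (19740*√10)*(-172) = -3395280*√10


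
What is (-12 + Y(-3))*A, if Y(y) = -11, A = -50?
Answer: 1150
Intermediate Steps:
(-12 + Y(-3))*A = (-12 - 11)*(-50) = -23*(-50) = 1150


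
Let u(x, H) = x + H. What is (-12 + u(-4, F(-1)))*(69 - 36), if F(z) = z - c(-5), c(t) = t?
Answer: -396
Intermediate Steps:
F(z) = 5 + z (F(z) = z - 1*(-5) = z + 5 = 5 + z)
u(x, H) = H + x
(-12 + u(-4, F(-1)))*(69 - 36) = (-12 + ((5 - 1) - 4))*(69 - 36) = (-12 + (4 - 4))*33 = (-12 + 0)*33 = -12*33 = -396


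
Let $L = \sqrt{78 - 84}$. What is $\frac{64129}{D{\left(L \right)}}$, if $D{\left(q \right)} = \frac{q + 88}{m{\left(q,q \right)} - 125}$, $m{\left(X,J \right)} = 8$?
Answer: $- \frac{330136092}{3875} + \frac{7503093 i \sqrt{6}}{7750} \approx -85196.0 + 2371.5 i$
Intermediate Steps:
$L = i \sqrt{6}$ ($L = \sqrt{-6} = i \sqrt{6} \approx 2.4495 i$)
$D{\left(q \right)} = - \frac{88}{117} - \frac{q}{117}$ ($D{\left(q \right)} = \frac{q + 88}{8 - 125} = \frac{88 + q}{-117} = \left(88 + q\right) \left(- \frac{1}{117}\right) = - \frac{88}{117} - \frac{q}{117}$)
$\frac{64129}{D{\left(L \right)}} = \frac{64129}{- \frac{88}{117} - \frac{i \sqrt{6}}{117}}$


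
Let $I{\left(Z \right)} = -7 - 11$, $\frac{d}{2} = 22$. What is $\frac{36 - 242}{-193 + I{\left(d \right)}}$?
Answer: $\frac{206}{211} \approx 0.9763$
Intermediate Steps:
$d = 44$ ($d = 2 \cdot 22 = 44$)
$I{\left(Z \right)} = -18$
$\frac{36 - 242}{-193 + I{\left(d \right)}} = \frac{36 - 242}{-193 - 18} = - \frac{206}{-211} = \left(-206\right) \left(- \frac{1}{211}\right) = \frac{206}{211}$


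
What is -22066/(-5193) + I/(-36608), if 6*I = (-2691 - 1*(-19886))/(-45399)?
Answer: 8149548822521/1917909447168 ≈ 4.2492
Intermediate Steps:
I = -17195/272394 (I = ((-2691 - 1*(-19886))/(-45399))/6 = ((-2691 + 19886)*(-1/45399))/6 = (17195*(-1/45399))/6 = (1/6)*(-17195/45399) = -17195/272394 ≈ -0.063125)
-22066/(-5193) + I/(-36608) = -22066/(-5193) - 17195/272394/(-36608) = -22066*(-1/5193) - 17195/272394*(-1/36608) = 22066/5193 + 17195/9971799552 = 8149548822521/1917909447168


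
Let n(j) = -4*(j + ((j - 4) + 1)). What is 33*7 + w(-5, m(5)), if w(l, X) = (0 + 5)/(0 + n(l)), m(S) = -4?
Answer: 12017/52 ≈ 231.10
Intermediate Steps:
n(j) = 12 - 8*j (n(j) = -4*(j + ((-4 + j) + 1)) = -4*(j + (-3 + j)) = -4*(-3 + 2*j) = 12 - 8*j)
w(l, X) = 5/(12 - 8*l) (w(l, X) = (0 + 5)/(0 + (12 - 8*l)) = 5/(12 - 8*l))
33*7 + w(-5, m(5)) = 33*7 - 5/(-12 + 8*(-5)) = 231 - 5/(-12 - 40) = 231 - 5/(-52) = 231 - 5*(-1/52) = 231 + 5/52 = 12017/52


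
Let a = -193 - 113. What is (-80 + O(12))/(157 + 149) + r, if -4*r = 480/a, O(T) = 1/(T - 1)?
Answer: 49/374 ≈ 0.13102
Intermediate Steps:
a = -306
O(T) = 1/(-1 + T)
r = 20/51 (r = -120/(-306) = -120*(-1)/306 = -¼*(-80/51) = 20/51 ≈ 0.39216)
(-80 + O(12))/(157 + 149) + r = (-80 + 1/(-1 + 12))/(157 + 149) + 20/51 = (-80 + 1/11)/306 + 20/51 = (-80 + 1/11)*(1/306) + 20/51 = -879/11*1/306 + 20/51 = -293/1122 + 20/51 = 49/374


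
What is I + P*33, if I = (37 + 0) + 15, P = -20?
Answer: -608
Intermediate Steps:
I = 52 (I = 37 + 15 = 52)
I + P*33 = 52 - 20*33 = 52 - 660 = -608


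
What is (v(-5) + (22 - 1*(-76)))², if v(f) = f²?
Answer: 15129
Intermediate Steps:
(v(-5) + (22 - 1*(-76)))² = ((-5)² + (22 - 1*(-76)))² = (25 + (22 + 76))² = (25 + 98)² = 123² = 15129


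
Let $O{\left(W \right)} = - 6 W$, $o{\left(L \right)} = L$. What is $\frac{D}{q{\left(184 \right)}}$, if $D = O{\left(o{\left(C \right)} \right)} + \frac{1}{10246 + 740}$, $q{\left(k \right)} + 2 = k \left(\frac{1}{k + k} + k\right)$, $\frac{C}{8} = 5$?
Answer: $- \frac{2636639}{371925537} \approx -0.0070892$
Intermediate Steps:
$C = 40$ ($C = 8 \cdot 5 = 40$)
$q{\left(k \right)} = -2 + k \left(k + \frac{1}{2 k}\right)$ ($q{\left(k \right)} = -2 + k \left(\frac{1}{k + k} + k\right) = -2 + k \left(\frac{1}{2 k} + k\right) = -2 + k \left(k + \frac{1}{2 k}\right)$)
$D = - \frac{2636639}{10986}$ ($D = \left(-6\right) 40 + \frac{1}{10246 + 740} = -240 + \frac{1}{10986} = - \frac{2636639}{10986} \approx -240.0$)
$\frac{D}{q{\left(184 \right)}} = - \frac{2636639}{10986 \left(- \frac{3}{2} + 184^{2}\right)} = - \frac{2636639}{10986 \left(- \frac{3}{2} + 33856\right)} = - \frac{2636639}{10986 \cdot \frac{67709}{2}} = \left(- \frac{2636639}{10986}\right) \frac{2}{67709} = - \frac{2636639}{371925537}$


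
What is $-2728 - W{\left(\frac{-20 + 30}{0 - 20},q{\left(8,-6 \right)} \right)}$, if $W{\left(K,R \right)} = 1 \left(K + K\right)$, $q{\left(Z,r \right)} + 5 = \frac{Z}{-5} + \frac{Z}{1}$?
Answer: $-2727$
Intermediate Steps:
$q{\left(Z,r \right)} = -5 + \frac{4 Z}{5}$ ($q{\left(Z,r \right)} = -5 + \left(\frac{Z}{-5} + \frac{Z}{1}\right) = -5 + \left(Z \left(- \frac{1}{5}\right) + Z 1\right) = -5 + \left(- \frac{Z}{5} + Z\right) = -5 + \frac{4 Z}{5}$)
$W{\left(K,R \right)} = 2 K$ ($W{\left(K,R \right)} = 1 \cdot 2 K = 2 K$)
$-2728 - W{\left(\frac{-20 + 30}{0 - 20},q{\left(8,-6 \right)} \right)} = -2728 - 2 \frac{-20 + 30}{0 - 20} = -2728 - 2 \frac{10}{-20} = -2728 - 2 \cdot 10 \left(- \frac{1}{20}\right) = -2728 - 2 \left(- \frac{1}{2}\right) = -2728 - -1 = -2728 + 1 = -2727$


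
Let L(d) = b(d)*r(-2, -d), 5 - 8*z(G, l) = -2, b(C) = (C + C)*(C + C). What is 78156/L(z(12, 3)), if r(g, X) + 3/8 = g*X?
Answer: 10003968/539 ≈ 18560.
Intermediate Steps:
r(g, X) = -3/8 + X*g (r(g, X) = -3/8 + g*X = -3/8 + X*g)
b(C) = 4*C**2 (b(C) = (2*C)*(2*C) = 4*C**2)
z(G, l) = 7/8 (z(G, l) = 5/8 - 1/8*(-2) = 5/8 + 1/4 = 7/8)
L(d) = 4*d**2*(-3/8 + 2*d) (L(d) = (4*d**2)*(-3/8 - d*(-2)) = (4*d**2)*(-3/8 + 2*d) = 4*d**2*(-3/8 + 2*d))
78156/L(z(12, 3)) = 78156/(((7/8)**2*(-3 + 16*(7/8))/2)) = 78156/(((1/2)*(49/64)*(-3 + 14))) = 78156/(((1/2)*(49/64)*11)) = 78156/(539/128) = 78156*(128/539) = 10003968/539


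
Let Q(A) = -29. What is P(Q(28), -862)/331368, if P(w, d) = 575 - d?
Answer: 479/110456 ≈ 0.0043366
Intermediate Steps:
P(Q(28), -862)/331368 = (575 - 1*(-862))/331368 = (575 + 862)*(1/331368) = 1437*(1/331368) = 479/110456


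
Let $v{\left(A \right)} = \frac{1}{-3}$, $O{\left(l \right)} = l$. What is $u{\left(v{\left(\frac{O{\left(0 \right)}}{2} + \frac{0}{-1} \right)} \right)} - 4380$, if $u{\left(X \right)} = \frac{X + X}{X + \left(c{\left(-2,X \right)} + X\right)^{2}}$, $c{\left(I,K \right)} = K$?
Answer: $-4386$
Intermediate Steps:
$v{\left(A \right)} = - \frac{1}{3}$
$u{\left(X \right)} = \frac{2 X}{X + 4 X^{2}}$ ($u{\left(X \right)} = \frac{X + X}{X + \left(X + X\right)^{2}} = \frac{2 X}{X + \left(2 X\right)^{2}} = \frac{2 X}{X + 4 X^{2}}$)
$u{\left(v{\left(\frac{O{\left(0 \right)}}{2} + \frac{0}{-1} \right)} \right)} - 4380 = \frac{2}{1 + 4 \left(- \frac{1}{3}\right)} - 4380 = \frac{2}{1 - \frac{4}{3}} - 4380 = \frac{2}{- \frac{1}{3}} - 4380 = 2 \left(-3\right) - 4380 = -6 - 4380 = -4386$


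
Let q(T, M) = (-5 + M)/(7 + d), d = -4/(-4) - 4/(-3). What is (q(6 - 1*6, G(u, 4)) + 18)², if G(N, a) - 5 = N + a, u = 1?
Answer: 269361/784 ≈ 343.57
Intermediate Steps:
d = 7/3 (d = -4*(-¼) - 4*(-⅓) = 1 + 4/3 = 7/3 ≈ 2.3333)
G(N, a) = 5 + N + a (G(N, a) = 5 + (N + a) = 5 + N + a)
q(T, M) = -15/28 + 3*M/28 (q(T, M) = (-5 + M)/(7 + 7/3) = (-5 + M)/(28/3) = (-5 + M)*(3/28) = -15/28 + 3*M/28)
(q(6 - 1*6, G(u, 4)) + 18)² = ((-15/28 + 3*(5 + 1 + 4)/28) + 18)² = ((-15/28 + (3/28)*10) + 18)² = ((-15/28 + 15/14) + 18)² = (15/28 + 18)² = (519/28)² = 269361/784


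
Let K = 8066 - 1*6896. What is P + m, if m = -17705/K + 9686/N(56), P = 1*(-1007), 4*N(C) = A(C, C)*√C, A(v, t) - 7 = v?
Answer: -239179/234 + 9686*√14/441 ≈ -939.95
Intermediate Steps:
A(v, t) = 7 + v
N(C) = √C*(7 + C)/4 (N(C) = ((7 + C)*√C)/4 = (√C*(7 + C))/4 = √C*(7 + C)/4)
K = 1170 (K = 8066 - 6896 = 1170)
P = -1007
m = -3541/234 + 9686*√14/441 (m = -17705/1170 + 9686/((√56*(7 + 56)/4)) = -17705*1/1170 + 9686/(((¼)*(2*√14)*63)) = -3541/234 + 9686/((63*√14/2)) = -3541/234 + 9686*(√14/441) = -3541/234 + 9686*√14/441 ≈ 67.048)
P + m = -1007 + (-3541/234 + 9686*√14/441) = -239179/234 + 9686*√14/441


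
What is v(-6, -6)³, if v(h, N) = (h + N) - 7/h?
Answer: -274625/216 ≈ -1271.4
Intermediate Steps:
v(h, N) = N + h - 7/h (v(h, N) = (N + h) - 7/h = N + h - 7/h)
v(-6, -6)³ = (-6 - 6 - 7/(-6))³ = (-6 - 6 - 7*(-⅙))³ = (-6 - 6 + 7/6)³ = (-65/6)³ = -274625/216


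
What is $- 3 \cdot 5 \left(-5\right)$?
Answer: $75$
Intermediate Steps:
$- 3 \cdot 5 \left(-5\right) = - 15 \left(-5\right) = \left(-1\right) \left(-75\right) = 75$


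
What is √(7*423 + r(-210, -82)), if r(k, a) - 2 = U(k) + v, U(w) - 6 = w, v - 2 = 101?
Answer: 3*√318 ≈ 53.498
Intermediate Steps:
v = 103 (v = 2 + 101 = 103)
U(w) = 6 + w
r(k, a) = 111 + k (r(k, a) = 2 + ((6 + k) + 103) = 2 + (109 + k) = 111 + k)
√(7*423 + r(-210, -82)) = √(7*423 + (111 - 210)) = √(2961 - 99) = √2862 = 3*√318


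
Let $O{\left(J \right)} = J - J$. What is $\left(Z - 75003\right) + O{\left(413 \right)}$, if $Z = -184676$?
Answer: $-259679$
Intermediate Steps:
$O{\left(J \right)} = 0$
$\left(Z - 75003\right) + O{\left(413 \right)} = \left(-184676 - 75003\right) + 0 = -259679 + 0 = -259679$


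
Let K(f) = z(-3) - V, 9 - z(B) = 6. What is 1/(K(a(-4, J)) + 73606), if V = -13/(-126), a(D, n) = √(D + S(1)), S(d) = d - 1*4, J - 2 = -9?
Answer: 126/9274721 ≈ 1.3585e-5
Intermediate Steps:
J = -7 (J = 2 - 9 = -7)
S(d) = -4 + d (S(d) = d - 4 = -4 + d)
a(D, n) = √(-3 + D) (a(D, n) = √(D + (-4 + 1)) = √(D - 3) = √(-3 + D))
V = 13/126 (V = -13*(-1/126) = 13/126 ≈ 0.10317)
z(B) = 3 (z(B) = 9 - 1*6 = 9 - 6 = 3)
K(f) = 365/126 (K(f) = 3 - 1*13/126 = 3 - 13/126 = 365/126)
1/(K(a(-4, J)) + 73606) = 1/(365/126 + 73606) = 1/(9274721/126) = 126/9274721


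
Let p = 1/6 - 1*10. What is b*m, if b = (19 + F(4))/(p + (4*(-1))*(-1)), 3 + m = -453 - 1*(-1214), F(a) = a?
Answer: -104604/35 ≈ -2988.7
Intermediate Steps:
p = -59/6 (p = ⅙ - 10 = -59/6 ≈ -9.8333)
m = 758 (m = -3 + (-453 - 1*(-1214)) = -3 + (-453 + 1214) = -3 + 761 = 758)
b = -138/35 (b = (19 + 4)/(-59/6 + (4*(-1))*(-1)) = 23/(-59/6 - 4*(-1)) = 23/(-59/6 + 4) = 23/(-35/6) = 23*(-6/35) = -138/35 ≈ -3.9429)
b*m = -138/35*758 = -104604/35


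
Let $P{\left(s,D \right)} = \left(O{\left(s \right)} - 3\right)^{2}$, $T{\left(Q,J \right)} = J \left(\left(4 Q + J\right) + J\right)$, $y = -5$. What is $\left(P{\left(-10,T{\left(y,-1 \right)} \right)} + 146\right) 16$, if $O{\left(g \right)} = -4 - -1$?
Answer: $2912$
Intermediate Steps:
$T{\left(Q,J \right)} = J \left(2 J + 4 Q\right)$ ($T{\left(Q,J \right)} = J \left(\left(J + 4 Q\right) + J\right) = J \left(2 J + 4 Q\right)$)
$O{\left(g \right)} = -3$ ($O{\left(g \right)} = -4 + 1 = -3$)
$P{\left(s,D \right)} = 36$ ($P{\left(s,D \right)} = \left(-3 - 3\right)^{2} = \left(-6\right)^{2} = 36$)
$\left(P{\left(-10,T{\left(y,-1 \right)} \right)} + 146\right) 16 = \left(36 + 146\right) 16 = 182 \cdot 16 = 2912$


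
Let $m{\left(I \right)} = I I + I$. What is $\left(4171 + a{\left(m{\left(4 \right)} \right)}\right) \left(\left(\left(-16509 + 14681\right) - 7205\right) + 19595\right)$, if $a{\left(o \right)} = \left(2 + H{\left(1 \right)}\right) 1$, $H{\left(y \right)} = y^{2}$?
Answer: $44085788$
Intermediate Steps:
$m{\left(I \right)} = I + I^{2}$ ($m{\left(I \right)} = I^{2} + I = I + I^{2}$)
$a{\left(o \right)} = 3$ ($a{\left(o \right)} = \left(2 + 1^{2}\right) 1 = \left(2 + 1\right) 1 = 3 \cdot 1 = 3$)
$\left(4171 + a{\left(m{\left(4 \right)} \right)}\right) \left(\left(\left(-16509 + 14681\right) - 7205\right) + 19595\right) = \left(4171 + 3\right) \left(\left(\left(-16509 + 14681\right) - 7205\right) + 19595\right) = 4174 \left(\left(-1828 - 7205\right) + 19595\right) = 4174 \left(-9033 + 19595\right) = 4174 \cdot 10562 = 44085788$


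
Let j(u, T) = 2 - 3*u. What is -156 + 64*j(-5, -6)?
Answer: 932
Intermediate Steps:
j(u, T) = 2 - 3*u
-156 + 64*j(-5, -6) = -156 + 64*(2 - 3*(-5)) = -156 + 64*(2 + 15) = -156 + 64*17 = -156 + 1088 = 932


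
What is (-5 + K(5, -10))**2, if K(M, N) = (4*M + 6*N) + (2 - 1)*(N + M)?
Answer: 2500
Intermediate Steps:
K(M, N) = 5*M + 7*N (K(M, N) = (4*M + 6*N) + 1*(M + N) = (4*M + 6*N) + (M + N) = 5*M + 7*N)
(-5 + K(5, -10))**2 = (-5 + (5*5 + 7*(-10)))**2 = (-5 + (25 - 70))**2 = (-5 - 45)**2 = (-50)**2 = 2500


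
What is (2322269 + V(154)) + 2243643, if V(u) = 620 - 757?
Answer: 4565775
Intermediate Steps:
V(u) = -137
(2322269 + V(154)) + 2243643 = (2322269 - 137) + 2243643 = 2322132 + 2243643 = 4565775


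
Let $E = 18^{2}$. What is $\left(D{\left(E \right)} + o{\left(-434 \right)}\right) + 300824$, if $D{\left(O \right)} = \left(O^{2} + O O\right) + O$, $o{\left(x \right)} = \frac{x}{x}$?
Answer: $511101$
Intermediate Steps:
$o{\left(x \right)} = 1$
$E = 324$
$D{\left(O \right)} = O + 2 O^{2}$ ($D{\left(O \right)} = \left(O^{2} + O^{2}\right) + O = 2 O^{2} + O = O + 2 O^{2}$)
$\left(D{\left(E \right)} + o{\left(-434 \right)}\right) + 300824 = \left(324 \left(1 + 2 \cdot 324\right) + 1\right) + 300824 = \left(324 \left(1 + 648\right) + 1\right) + 300824 = \left(324 \cdot 649 + 1\right) + 300824 = \left(210276 + 1\right) + 300824 = 210277 + 300824 = 511101$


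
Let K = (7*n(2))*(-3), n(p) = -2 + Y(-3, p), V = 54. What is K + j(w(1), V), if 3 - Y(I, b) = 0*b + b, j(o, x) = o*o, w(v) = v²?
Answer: 22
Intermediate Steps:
j(o, x) = o²
Y(I, b) = 3 - b (Y(I, b) = 3 - (0*b + b) = 3 - (0 + b) = 3 - b)
n(p) = 1 - p (n(p) = -2 + (3 - p) = 1 - p)
K = 21 (K = (7*(1 - 1*2))*(-3) = (7*(1 - 2))*(-3) = (7*(-1))*(-3) = -7*(-3) = 21)
K + j(w(1), V) = 21 + (1²)² = 21 + 1² = 21 + 1 = 22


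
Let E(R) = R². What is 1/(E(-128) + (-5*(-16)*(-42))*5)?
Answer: -1/416 ≈ -0.0024038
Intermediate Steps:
1/(E(-128) + (-5*(-16)*(-42))*5) = 1/((-128)² + (-5*(-16)*(-42))*5) = 1/(16384 + (80*(-42))*5) = 1/(16384 - 3360*5) = 1/(16384 - 16800) = 1/(-416) = -1/416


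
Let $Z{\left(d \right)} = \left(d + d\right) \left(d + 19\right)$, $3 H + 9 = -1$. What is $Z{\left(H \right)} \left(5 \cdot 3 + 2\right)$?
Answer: $- \frac{15980}{9} \approx -1775.6$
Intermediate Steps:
$H = - \frac{10}{3}$ ($H = -3 + \frac{1}{3} \left(-1\right) = -3 - \frac{1}{3} = - \frac{10}{3} \approx -3.3333$)
$Z{\left(d \right)} = 2 d \left(19 + d\right)$
$Z{\left(H \right)} \left(5 \cdot 3 + 2\right) = 2 \left(- \frac{10}{3}\right) \left(19 - \frac{10}{3}\right) \left(5 \cdot 3 + 2\right) = 2 \left(- \frac{10}{3}\right) \frac{47}{3} \left(15 + 2\right) = \left(- \frac{940}{9}\right) 17 = - \frac{15980}{9}$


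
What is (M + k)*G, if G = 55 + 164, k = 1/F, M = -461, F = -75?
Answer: -2524048/25 ≈ -1.0096e+5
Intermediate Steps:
k = -1/75 (k = 1/(-75) = -1/75 ≈ -0.013333)
G = 219
(M + k)*G = (-461 - 1/75)*219 = -34576/75*219 = -2524048/25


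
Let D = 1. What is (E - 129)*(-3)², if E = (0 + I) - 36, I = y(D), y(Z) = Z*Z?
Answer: -1476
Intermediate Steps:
y(Z) = Z²
I = 1 (I = 1² = 1)
E = -35 (E = (0 + 1) - 36 = 1 - 36 = -35)
(E - 129)*(-3)² = (-35 - 129)*(-3)² = -164*9 = -1476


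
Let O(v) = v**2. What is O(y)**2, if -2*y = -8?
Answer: 256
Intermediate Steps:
y = 4 (y = -1/2*(-8) = 4)
O(y)**2 = (4**2)**2 = 16**2 = 256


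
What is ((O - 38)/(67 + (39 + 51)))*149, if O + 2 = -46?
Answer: -12814/157 ≈ -81.618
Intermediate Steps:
O = -48 (O = -2 - 46 = -48)
((O - 38)/(67 + (39 + 51)))*149 = ((-48 - 38)/(67 + (39 + 51)))*149 = -86/(67 + 90)*149 = -86/157*149 = -12814/157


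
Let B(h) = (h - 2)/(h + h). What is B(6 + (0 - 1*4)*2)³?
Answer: 1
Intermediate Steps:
B(h) = (-2 + h)/(2*h) (B(h) = (-2 + h)/((2*h)) = (-2 + h)*(1/(2*h)) = (-2 + h)/(2*h))
B(6 + (0 - 1*4)*2)³ = ((-2 + (6 + (0 - 1*4)*2))/(2*(6 + (0 - 1*4)*2)))³ = ((-2 + (6 + (0 - 4)*2))/(2*(6 + (0 - 4)*2)))³ = ((-2 + (6 - 4*2))/(2*(6 - 4*2)))³ = ((-2 + (6 - 8))/(2*(6 - 8)))³ = ((½)*(-2 - 2)/(-2))³ = ((½)*(-½)*(-4))³ = 1³ = 1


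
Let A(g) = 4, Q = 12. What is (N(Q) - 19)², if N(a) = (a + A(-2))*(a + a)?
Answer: 133225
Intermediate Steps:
N(a) = 2*a*(4 + a) (N(a) = (a + 4)*(a + a) = (4 + a)*(2*a) = 2*a*(4 + a))
(N(Q) - 19)² = (2*12*(4 + 12) - 19)² = (2*12*16 - 19)² = (384 - 19)² = 365² = 133225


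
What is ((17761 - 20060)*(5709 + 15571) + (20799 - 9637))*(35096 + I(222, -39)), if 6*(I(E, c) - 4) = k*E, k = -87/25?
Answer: -42762445839798/25 ≈ -1.7105e+12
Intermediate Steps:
k = -87/25 (k = -87*1/25 = -87/25 ≈ -3.4800)
I(E, c) = 4 - 29*E/50 (I(E, c) = 4 + (-87*E/25)/6 = 4 - 29*E/50)
((17761 - 20060)*(5709 + 15571) + (20799 - 9637))*(35096 + I(222, -39)) = ((17761 - 20060)*(5709 + 15571) + (20799 - 9637))*(35096 + (4 - 29/50*222)) = (-2299*21280 + 11162)*(35096 + (4 - 3219/25)) = (-48922720 + 11162)*(35096 - 3119/25) = -48911558*874281/25 = -42762445839798/25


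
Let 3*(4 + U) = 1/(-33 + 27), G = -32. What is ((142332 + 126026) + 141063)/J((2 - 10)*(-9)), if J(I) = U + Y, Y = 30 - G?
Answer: 7369578/1043 ≈ 7065.8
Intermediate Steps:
Y = 62 (Y = 30 - 1*(-32) = 30 + 32 = 62)
U = -73/18 (U = -4 + 1/(3*(-33 + 27)) = -4 + (⅓)/(-6) = -4 + (⅓)*(-⅙) = -4 - 1/18 = -73/18 ≈ -4.0556)
J(I) = 1043/18 (J(I) = -73/18 + 62 = 1043/18)
((142332 + 126026) + 141063)/J((2 - 10)*(-9)) = ((142332 + 126026) + 141063)/(1043/18) = (268358 + 141063)*(18/1043) = 409421*(18/1043) = 7369578/1043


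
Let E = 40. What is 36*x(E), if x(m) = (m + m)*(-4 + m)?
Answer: 103680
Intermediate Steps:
x(m) = 2*m*(-4 + m) (x(m) = (2*m)*(-4 + m) = 2*m*(-4 + m))
36*x(E) = 36*(2*40*(-4 + 40)) = 36*(2*40*36) = 36*2880 = 103680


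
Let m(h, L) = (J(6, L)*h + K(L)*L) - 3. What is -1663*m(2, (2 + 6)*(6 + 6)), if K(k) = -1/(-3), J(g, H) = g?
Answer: -68183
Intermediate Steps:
K(k) = ⅓ (K(k) = -1*(-⅓) = ⅓)
m(h, L) = -3 + 6*h + L/3 (m(h, L) = (6*h + L/3) - 3 = -3 + 6*h + L/3)
-1663*m(2, (2 + 6)*(6 + 6)) = -1663*(-3 + 6*2 + ((2 + 6)*(6 + 6))/3) = -1663*(-3 + 12 + (8*12)/3) = -1663*(-3 + 12 + (⅓)*96) = -1663*(-3 + 12 + 32) = -1663*41 = -68183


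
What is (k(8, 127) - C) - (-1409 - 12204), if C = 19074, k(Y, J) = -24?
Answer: -5485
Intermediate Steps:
(k(8, 127) - C) - (-1409 - 12204) = (-24 - 1*19074) - (-1409 - 12204) = (-24 - 19074) - 1*(-13613) = -19098 + 13613 = -5485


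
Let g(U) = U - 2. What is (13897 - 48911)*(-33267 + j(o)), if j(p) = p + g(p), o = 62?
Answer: 1160539030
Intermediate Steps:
g(U) = -2 + U
j(p) = -2 + 2*p (j(p) = p + (-2 + p) = -2 + 2*p)
(13897 - 48911)*(-33267 + j(o)) = (13897 - 48911)*(-33267 + (-2 + 2*62)) = -35014*(-33267 + (-2 + 124)) = -35014*(-33267 + 122) = -35014*(-33145) = 1160539030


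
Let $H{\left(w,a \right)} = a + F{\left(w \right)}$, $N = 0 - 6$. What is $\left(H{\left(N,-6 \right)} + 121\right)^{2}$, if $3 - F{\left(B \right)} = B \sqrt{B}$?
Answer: $13708 + 1416 i \sqrt{6} \approx 13708.0 + 3468.5 i$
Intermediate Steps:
$N = -6$
$F{\left(B \right)} = 3 - B^{\frac{3}{2}}$ ($F{\left(B \right)} = 3 - B \sqrt{B} = 3 - B^{\frac{3}{2}}$)
$H{\left(w,a \right)} = 3 + a - w^{\frac{3}{2}}$ ($H{\left(w,a \right)} = a - \left(-3 + w^{\frac{3}{2}}\right) = 3 + a - w^{\frac{3}{2}}$)
$\left(H{\left(N,-6 \right)} + 121\right)^{2} = \left(\left(3 - 6 - \left(-6\right)^{\frac{3}{2}}\right) + 121\right)^{2} = \left(\left(3 - 6 - - 6 i \sqrt{6}\right) + 121\right)^{2} = \left(\left(3 - 6 + 6 i \sqrt{6}\right) + 121\right)^{2} = \left(\left(-3 + 6 i \sqrt{6}\right) + 121\right)^{2} = \left(118 + 6 i \sqrt{6}\right)^{2}$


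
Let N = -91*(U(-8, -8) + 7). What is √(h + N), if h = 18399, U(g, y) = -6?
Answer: 2*√4577 ≈ 135.31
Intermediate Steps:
N = -91 (N = -91*(-6 + 7) = -91*1 = -91)
√(h + N) = √(18399 - 91) = √18308 = 2*√4577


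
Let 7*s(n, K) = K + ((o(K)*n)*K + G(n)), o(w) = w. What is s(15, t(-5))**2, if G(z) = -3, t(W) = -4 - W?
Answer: 169/49 ≈ 3.4490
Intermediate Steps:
s(n, K) = -3/7 + K/7 + n*K**2/7 (s(n, K) = (K + ((K*n)*K - 3))/7 = (K + (n*K**2 - 3))/7 = (K + (-3 + n*K**2))/7 = (-3 + K + n*K**2)/7 = -3/7 + K/7 + n*K**2/7)
s(15, t(-5))**2 = (-3/7 + (-4 - 1*(-5))/7 + (1/7)*15*(-4 - 1*(-5))**2)**2 = (-3/7 + (-4 + 5)/7 + (1/7)*15*(-4 + 5)**2)**2 = (-3/7 + (1/7)*1 + (1/7)*15*1**2)**2 = (-3/7 + 1/7 + (1/7)*15*1)**2 = (-3/7 + 1/7 + 15/7)**2 = (13/7)**2 = 169/49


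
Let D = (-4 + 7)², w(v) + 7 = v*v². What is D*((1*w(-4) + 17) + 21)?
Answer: -297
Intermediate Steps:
w(v) = -7 + v³ (w(v) = -7 + v*v² = -7 + v³)
D = 9 (D = 3² = 9)
D*((1*w(-4) + 17) + 21) = 9*((1*(-7 + (-4)³) + 17) + 21) = 9*((1*(-7 - 64) + 17) + 21) = 9*((1*(-71) + 17) + 21) = 9*((-71 + 17) + 21) = 9*(-54 + 21) = 9*(-33) = -297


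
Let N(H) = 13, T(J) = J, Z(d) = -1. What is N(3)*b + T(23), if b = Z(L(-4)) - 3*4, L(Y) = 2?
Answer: -146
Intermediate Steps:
b = -13 (b = -1 - 3*4 = -1 - 12 = -13)
N(3)*b + T(23) = 13*(-13) + 23 = -169 + 23 = -146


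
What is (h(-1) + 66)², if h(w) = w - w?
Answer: 4356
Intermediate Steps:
h(w) = 0
(h(-1) + 66)² = (0 + 66)² = 66² = 4356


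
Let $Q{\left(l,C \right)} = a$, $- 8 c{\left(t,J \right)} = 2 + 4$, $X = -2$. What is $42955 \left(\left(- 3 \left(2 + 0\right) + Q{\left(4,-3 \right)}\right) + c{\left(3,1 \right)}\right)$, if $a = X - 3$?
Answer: $- \frac{2018885}{4} \approx -5.0472 \cdot 10^{5}$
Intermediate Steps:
$c{\left(t,J \right)} = - \frac{3}{4}$ ($c{\left(t,J \right)} = - \frac{2 + 4}{8} = \left(- \frac{1}{8}\right) 6 = - \frac{3}{4}$)
$a = -5$ ($a = -2 - 3 = -5$)
$Q{\left(l,C \right)} = -5$
$42955 \left(\left(- 3 \left(2 + 0\right) + Q{\left(4,-3 \right)}\right) + c{\left(3,1 \right)}\right) = 42955 \left(\left(- 3 \left(2 + 0\right) - 5\right) - \frac{3}{4}\right) = 42955 \left(\left(\left(-3\right) 2 - 5\right) - \frac{3}{4}\right) = 42955 \left(\left(-6 - 5\right) - \frac{3}{4}\right) = 42955 \left(-11 - \frac{3}{4}\right) = 42955 \left(- \frac{47}{4}\right) = - \frac{2018885}{4}$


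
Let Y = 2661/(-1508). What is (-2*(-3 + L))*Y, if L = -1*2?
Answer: -13305/754 ≈ -17.646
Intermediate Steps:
L = -2
Y = -2661/1508 (Y = 2661*(-1/1508) = -2661/1508 ≈ -1.7646)
(-2*(-3 + L))*Y = -2*(-3 - 2)*(-2661/1508) = -2*(-5)*(-2661/1508) = 10*(-2661/1508) = -13305/754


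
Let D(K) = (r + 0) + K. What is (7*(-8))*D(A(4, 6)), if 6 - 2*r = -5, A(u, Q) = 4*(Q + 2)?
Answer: -2100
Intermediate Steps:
A(u, Q) = 8 + 4*Q (A(u, Q) = 4*(2 + Q) = 8 + 4*Q)
r = 11/2 (r = 3 - 1/2*(-5) = 3 + 5/2 = 11/2 ≈ 5.5000)
D(K) = 11/2 + K (D(K) = (11/2 + 0) + K = 11/2 + K)
(7*(-8))*D(A(4, 6)) = (7*(-8))*(11/2 + (8 + 4*6)) = -56*(11/2 + (8 + 24)) = -56*(11/2 + 32) = -56*75/2 = -2100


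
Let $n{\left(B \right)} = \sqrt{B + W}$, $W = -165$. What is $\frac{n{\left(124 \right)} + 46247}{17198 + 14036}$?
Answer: $\frac{46247}{31234} + \frac{i \sqrt{41}}{31234} \approx 1.4807 + 0.00020501 i$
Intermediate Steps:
$n{\left(B \right)} = \sqrt{-165 + B}$ ($n{\left(B \right)} = \sqrt{B - 165} = \sqrt{-165 + B}$)
$\frac{n{\left(124 \right)} + 46247}{17198 + 14036} = \frac{\sqrt{-165 + 124} + 46247}{17198 + 14036} = \frac{\sqrt{-41} + 46247}{31234} = \left(i \sqrt{41} + 46247\right) \frac{1}{31234} = \left(46247 + i \sqrt{41}\right) \frac{1}{31234} = \frac{46247}{31234} + \frac{i \sqrt{41}}{31234}$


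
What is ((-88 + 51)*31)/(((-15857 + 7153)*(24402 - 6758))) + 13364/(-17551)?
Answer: -2052334465867/2695366322176 ≈ -0.76143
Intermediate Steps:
((-88 + 51)*31)/(((-15857 + 7153)*(24402 - 6758))) + 13364/(-17551) = (-37*31)/((-8704*17644)) + 13364*(-1/17551) = -1147/(-153573376) - 13364/17551 = -1147*(-1/153573376) - 13364/17551 = 1147/153573376 - 13364/17551 = -2052334465867/2695366322176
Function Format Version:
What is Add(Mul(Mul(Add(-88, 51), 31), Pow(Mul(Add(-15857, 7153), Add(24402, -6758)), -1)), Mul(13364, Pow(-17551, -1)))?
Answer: Rational(-2052334465867, 2695366322176) ≈ -0.76143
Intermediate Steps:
Add(Mul(Mul(Add(-88, 51), 31), Pow(Mul(Add(-15857, 7153), Add(24402, -6758)), -1)), Mul(13364, Pow(-17551, -1))) = Add(Mul(Mul(-37, 31), Pow(Mul(-8704, 17644), -1)), Mul(13364, Rational(-1, 17551))) = Add(Mul(-1147, Pow(-153573376, -1)), Rational(-13364, 17551)) = Add(Mul(-1147, Rational(-1, 153573376)), Rational(-13364, 17551)) = Add(Rational(1147, 153573376), Rational(-13364, 17551)) = Rational(-2052334465867, 2695366322176)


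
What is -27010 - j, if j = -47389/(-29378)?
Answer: -793547169/29378 ≈ -27012.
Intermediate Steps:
j = 47389/29378 (j = -47389*(-1/29378) = 47389/29378 ≈ 1.6131)
-27010 - j = -27010 - 1*47389/29378 = -27010 - 47389/29378 = -793547169/29378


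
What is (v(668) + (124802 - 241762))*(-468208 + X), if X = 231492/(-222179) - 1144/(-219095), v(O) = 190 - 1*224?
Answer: 2666483223037530635976/48678308005 ≈ 5.4778e+10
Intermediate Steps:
v(O) = -34 (v(O) = 190 - 224 = -34)
X = -50464566964/48678308005 (X = 231492*(-1/222179) - 1144*(-1/219095) = -231492/222179 + 1144/219095 = -50464566964/48678308005 ≈ -1.0367)
(v(668) + (124802 - 241762))*(-468208 + X) = (-34 + (124802 - 241762))*(-468208 - 50464566964/48678308005) = (-34 - 116960)*(-22791623698972004/48678308005) = -116994*(-22791623698972004/48678308005) = 2666483223037530635976/48678308005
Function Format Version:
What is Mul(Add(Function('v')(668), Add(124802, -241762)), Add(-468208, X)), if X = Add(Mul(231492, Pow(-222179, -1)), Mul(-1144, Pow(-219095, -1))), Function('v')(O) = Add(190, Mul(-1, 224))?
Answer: Rational(2666483223037530635976, 48678308005) ≈ 5.4778e+10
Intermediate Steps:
Function('v')(O) = -34 (Function('v')(O) = Add(190, -224) = -34)
X = Rational(-50464566964, 48678308005) (X = Add(Mul(231492, Rational(-1, 222179)), Mul(-1144, Rational(-1, 219095))) = Add(Rational(-231492, 222179), Rational(1144, 219095)) = Rational(-50464566964, 48678308005) ≈ -1.0367)
Mul(Add(Function('v')(668), Add(124802, -241762)), Add(-468208, X)) = Mul(Add(-34, Add(124802, -241762)), Add(-468208, Rational(-50464566964, 48678308005))) = Mul(Add(-34, -116960), Rational(-22791623698972004, 48678308005)) = Mul(-116994, Rational(-22791623698972004, 48678308005)) = Rational(2666483223037530635976, 48678308005)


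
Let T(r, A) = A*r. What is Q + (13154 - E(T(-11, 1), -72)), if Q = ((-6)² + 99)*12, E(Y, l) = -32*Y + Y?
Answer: 14433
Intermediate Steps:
E(Y, l) = -31*Y
Q = 1620 (Q = (36 + 99)*12 = 135*12 = 1620)
Q + (13154 - E(T(-11, 1), -72)) = 1620 + (13154 - (-31)*1*(-11)) = 1620 + (13154 - (-31)*(-11)) = 1620 + (13154 - 1*341) = 1620 + (13154 - 341) = 1620 + 12813 = 14433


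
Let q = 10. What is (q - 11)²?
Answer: 1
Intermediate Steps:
(q - 11)² = (10 - 11)² = (-1)² = 1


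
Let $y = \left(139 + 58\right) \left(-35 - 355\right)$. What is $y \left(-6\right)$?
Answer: $460980$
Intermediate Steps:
$y = -76830$ ($y = 197 \left(-390\right) = -76830$)
$y \left(-6\right) = \left(-76830\right) \left(-6\right) = 460980$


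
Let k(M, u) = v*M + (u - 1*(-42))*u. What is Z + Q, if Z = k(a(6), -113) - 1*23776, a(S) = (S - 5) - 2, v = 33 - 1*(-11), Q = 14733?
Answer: -1064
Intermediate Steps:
v = 44 (v = 33 + 11 = 44)
a(S) = -7 + S (a(S) = (-5 + S) - 2 = -7 + S)
k(M, u) = 44*M + u*(42 + u) (k(M, u) = 44*M + (u - 1*(-42))*u = 44*M + (u + 42)*u = 44*M + (42 + u)*u = 44*M + u*(42 + u))
Z = -15797 (Z = ((-113)² + 42*(-113) + 44*(-7 + 6)) - 1*23776 = (12769 - 4746 + 44*(-1)) - 23776 = (12769 - 4746 - 44) - 23776 = 7979 - 23776 = -15797)
Z + Q = -15797 + 14733 = -1064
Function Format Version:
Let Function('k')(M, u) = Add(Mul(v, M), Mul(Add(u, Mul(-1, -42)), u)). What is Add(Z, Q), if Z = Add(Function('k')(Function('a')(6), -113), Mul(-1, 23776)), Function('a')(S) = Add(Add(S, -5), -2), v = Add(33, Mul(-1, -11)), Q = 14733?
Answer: -1064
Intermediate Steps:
v = 44 (v = Add(33, 11) = 44)
Function('a')(S) = Add(-7, S) (Function('a')(S) = Add(Add(-5, S), -2) = Add(-7, S))
Function('k')(M, u) = Add(Mul(44, M), Mul(u, Add(42, u))) (Function('k')(M, u) = Add(Mul(44, M), Mul(Add(u, Mul(-1, -42)), u)) = Add(Mul(44, M), Mul(Add(u, 42), u)) = Add(Mul(44, M), Mul(Add(42, u), u)) = Add(Mul(44, M), Mul(u, Add(42, u))))
Z = -15797 (Z = Add(Add(Pow(-113, 2), Mul(42, -113), Mul(44, Add(-7, 6))), Mul(-1, 23776)) = Add(Add(12769, -4746, Mul(44, -1)), -23776) = Add(Add(12769, -4746, -44), -23776) = Add(7979, -23776) = -15797)
Add(Z, Q) = Add(-15797, 14733) = -1064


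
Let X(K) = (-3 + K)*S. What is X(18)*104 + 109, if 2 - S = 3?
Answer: -1451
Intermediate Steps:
S = -1 (S = 2 - 1*3 = 2 - 3 = -1)
X(K) = 3 - K (X(K) = (-3 + K)*(-1) = 3 - K)
X(18)*104 + 109 = (3 - 1*18)*104 + 109 = (3 - 18)*104 + 109 = -15*104 + 109 = -1560 + 109 = -1451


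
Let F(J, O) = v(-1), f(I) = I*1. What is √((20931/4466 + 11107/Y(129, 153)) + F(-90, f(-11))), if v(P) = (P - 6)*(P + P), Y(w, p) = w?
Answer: √34779746961498/576114 ≈ 10.237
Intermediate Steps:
f(I) = I
v(P) = 2*P*(-6 + P) (v(P) = (-6 + P)*(2*P) = 2*P*(-6 + P))
F(J, O) = 14 (F(J, O) = 2*(-1)*(-6 - 1) = 2*(-1)*(-7) = 14)
√((20931/4466 + 11107/Y(129, 153)) + F(-90, f(-11))) = √((20931/4466 + 11107/129) + 14) = √(52303961/576114 + 14) = √(60369557/576114) = √34779746961498/576114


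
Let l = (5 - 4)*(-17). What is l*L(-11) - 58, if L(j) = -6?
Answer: 44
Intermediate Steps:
l = -17 (l = 1*(-17) = -17)
l*L(-11) - 58 = -17*(-6) - 58 = 102 - 58 = 44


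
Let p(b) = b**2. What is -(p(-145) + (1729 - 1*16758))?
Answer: -5996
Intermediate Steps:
-(p(-145) + (1729 - 1*16758)) = -((-145)**2 + (1729 - 1*16758)) = -(21025 + (1729 - 16758)) = -(21025 - 15029) = -1*5996 = -5996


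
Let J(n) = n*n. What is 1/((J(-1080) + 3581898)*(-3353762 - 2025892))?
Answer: -1/25544200328892 ≈ -3.9148e-14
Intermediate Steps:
J(n) = n²
1/((J(-1080) + 3581898)*(-3353762 - 2025892)) = 1/(((-1080)² + 3581898)*(-3353762 - 2025892)) = 1/((1166400 + 3581898)*(-5379654)) = 1/(4748298*(-5379654)) = 1/(-25544200328892) = -1/25544200328892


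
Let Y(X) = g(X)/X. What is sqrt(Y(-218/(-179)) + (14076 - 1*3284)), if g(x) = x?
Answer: sqrt(10793) ≈ 103.89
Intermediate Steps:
Y(X) = 1 (Y(X) = X/X = 1)
sqrt(Y(-218/(-179)) + (14076 - 1*3284)) = sqrt(1 + (14076 - 1*3284)) = sqrt(1 + (14076 - 3284)) = sqrt(1 + 10792) = sqrt(10793)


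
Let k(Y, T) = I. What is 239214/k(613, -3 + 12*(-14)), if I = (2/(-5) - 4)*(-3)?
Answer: 199345/11 ≈ 18122.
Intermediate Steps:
I = 66/5 (I = (2*(-⅕) - 4)*(-3) = (-⅖ - 4)*(-3) = -22/5*(-3) = 66/5 ≈ 13.200)
k(Y, T) = 66/5
239214/k(613, -3 + 12*(-14)) = 239214/(66/5) = 239214*(5/66) = 199345/11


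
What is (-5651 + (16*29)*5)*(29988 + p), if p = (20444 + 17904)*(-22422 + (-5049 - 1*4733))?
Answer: 4113548512324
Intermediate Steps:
p = -1234958992 (p = 38348*(-22422 + (-5049 - 4733)) = 38348*(-22422 - 9782) = 38348*(-32204) = -1234958992)
(-5651 + (16*29)*5)*(29988 + p) = (-5651 + (16*29)*5)*(29988 - 1234958992) = (-5651 + 464*5)*(-1234929004) = (-5651 + 2320)*(-1234929004) = -3331*(-1234929004) = 4113548512324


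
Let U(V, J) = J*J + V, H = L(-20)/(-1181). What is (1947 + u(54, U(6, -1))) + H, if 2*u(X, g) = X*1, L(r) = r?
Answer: 2331314/1181 ≈ 1974.0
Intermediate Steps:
H = 20/1181 (H = -20/(-1181) = -20*(-1/1181) = 20/1181 ≈ 0.016935)
U(V, J) = V + J² (U(V, J) = J² + V = V + J²)
u(X, g) = X/2 (u(X, g) = (X*1)/2 = X/2)
(1947 + u(54, U(6, -1))) + H = (1947 + (½)*54) + 20/1181 = (1947 + 27) + 20/1181 = 1974 + 20/1181 = 2331314/1181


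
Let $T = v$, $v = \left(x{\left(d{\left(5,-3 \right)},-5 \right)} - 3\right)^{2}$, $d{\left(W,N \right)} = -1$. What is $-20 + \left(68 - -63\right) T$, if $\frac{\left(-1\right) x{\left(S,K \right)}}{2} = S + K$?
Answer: $10591$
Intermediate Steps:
$x{\left(S,K \right)} = - 2 K - 2 S$ ($x{\left(S,K \right)} = - 2 \left(S + K\right) = - 2 \left(K + S\right) = - 2 K - 2 S$)
$v = 81$ ($v = \left(\left(\left(-2\right) \left(-5\right) - -2\right) - 3\right)^{2} = \left(\left(10 + 2\right) - 3\right)^{2} = \left(12 - 3\right)^{2} = 9^{2} = 81$)
$T = 81$
$-20 + \left(68 - -63\right) T = -20 + \left(68 - -63\right) 81 = -20 + \left(68 + 63\right) 81 = -20 + 131 \cdot 81 = -20 + 10611 = 10591$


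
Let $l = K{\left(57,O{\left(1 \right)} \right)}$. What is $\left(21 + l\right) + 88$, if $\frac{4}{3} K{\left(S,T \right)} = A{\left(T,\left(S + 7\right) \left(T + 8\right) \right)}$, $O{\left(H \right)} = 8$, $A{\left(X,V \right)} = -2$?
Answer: $\frac{215}{2} \approx 107.5$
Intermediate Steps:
$K{\left(S,T \right)} = - \frac{3}{2}$ ($K{\left(S,T \right)} = \frac{3}{4} \left(-2\right) = - \frac{3}{2}$)
$l = - \frac{3}{2} \approx -1.5$
$\left(21 + l\right) + 88 = \left(21 - \frac{3}{2}\right) + 88 = \frac{39}{2} + 88 = \frac{215}{2}$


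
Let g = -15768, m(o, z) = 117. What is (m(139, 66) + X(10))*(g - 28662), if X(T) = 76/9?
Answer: -16720490/3 ≈ -5.5735e+6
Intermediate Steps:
X(T) = 76/9 (X(T) = 76*(1/9) = 76/9)
(m(139, 66) + X(10))*(g - 28662) = (117 + 76/9)*(-15768 - 28662) = (1129/9)*(-44430) = -16720490/3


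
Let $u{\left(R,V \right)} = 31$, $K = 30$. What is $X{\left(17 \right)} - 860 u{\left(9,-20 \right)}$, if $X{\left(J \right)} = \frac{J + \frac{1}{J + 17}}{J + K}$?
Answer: $- \frac{42602101}{1598} \approx -26660.0$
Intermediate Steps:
$X{\left(J \right)} = \frac{J + \frac{1}{17 + J}}{30 + J}$ ($X{\left(J \right)} = \frac{J + \frac{1}{J + 17}}{J + 30} = \frac{J + \frac{1}{17 + J}}{30 + J}$)
$X{\left(17 \right)} - 860 u{\left(9,-20 \right)} = \frac{1 + 17^{2} + 17 \cdot 17}{510 + 17^{2} + 47 \cdot 17} - 26660 = \frac{1 + 289 + 289}{510 + 289 + 799} - 26660 = \frac{1}{1598} \cdot 579 - 26660 = \frac{579}{1598} - 26660 = - \frac{42602101}{1598}$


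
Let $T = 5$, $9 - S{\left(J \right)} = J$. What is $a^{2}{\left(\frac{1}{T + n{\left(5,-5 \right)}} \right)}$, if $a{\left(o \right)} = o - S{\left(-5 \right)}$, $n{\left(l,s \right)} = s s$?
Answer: $\frac{175561}{900} \approx 195.07$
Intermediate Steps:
$S{\left(J \right)} = 9 - J$
$n{\left(l,s \right)} = s^{2}$
$a{\left(o \right)} = -14 + o$ ($a{\left(o \right)} = o - \left(9 - -5\right) = o - \left(9 + 5\right) = o - 14 = -14 + o$)
$a^{2}{\left(\frac{1}{T + n{\left(5,-5 \right)}} \right)} = \left(-14 + \frac{1}{5 + \left(-5\right)^{2}}\right)^{2} = \left(-14 + \frac{1}{5 + 25}\right)^{2} = \left(-14 + \frac{1}{30}\right)^{2} = \left(- \frac{419}{30}\right)^{2} = \frac{175561}{900}$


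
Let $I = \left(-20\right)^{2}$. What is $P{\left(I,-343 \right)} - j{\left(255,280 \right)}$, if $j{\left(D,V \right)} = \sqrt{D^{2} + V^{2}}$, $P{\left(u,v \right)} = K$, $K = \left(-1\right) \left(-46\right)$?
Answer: $46 - 5 \sqrt{5737} \approx -332.71$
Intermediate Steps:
$I = 400$
$K = 46$
$P{\left(u,v \right)} = 46$
$P{\left(I,-343 \right)} - j{\left(255,280 \right)} = 46 - \sqrt{255^{2} + 280^{2}} = 46 - \sqrt{65025 + 78400} = 46 - \sqrt{143425} = 46 - 5 \sqrt{5737}$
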